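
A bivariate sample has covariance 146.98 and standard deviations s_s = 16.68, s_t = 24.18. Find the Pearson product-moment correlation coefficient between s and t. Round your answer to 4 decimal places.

r = Cov(s,t) / (s_s · s_t) = 146.98 / (16.68 × 24.18)
  = 146.98 / 403.3224 ≈ 0.3644

0.3644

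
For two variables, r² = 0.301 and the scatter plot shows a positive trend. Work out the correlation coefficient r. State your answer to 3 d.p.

0.549

|r| = √0.301 = 0.549
The association is positive, so r = 0.549.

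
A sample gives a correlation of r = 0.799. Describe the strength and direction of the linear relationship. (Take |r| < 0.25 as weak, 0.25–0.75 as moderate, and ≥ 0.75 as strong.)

r = 0.799 > 0 so the relationship is positive.
|r| = 0.799, which falls in the strong range.

strong positive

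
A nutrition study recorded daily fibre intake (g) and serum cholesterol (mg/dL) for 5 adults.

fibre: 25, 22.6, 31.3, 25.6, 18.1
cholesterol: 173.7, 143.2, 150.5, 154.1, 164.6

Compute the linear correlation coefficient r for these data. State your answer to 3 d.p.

-0.266

n = 5, Σx = 122.6, Σy = 786.1, Σx² = 3098.42, Σy² = 124168.15, Σxy = 19213.69
nΣxy − ΣxΣy = 96068.45 − 96375.86 = -307.41
nΣx² − (Σx)² = 15492.1 − 15030.76 = 461.34; nΣy² − (Σy)² = 620840.75 − 617953.21 = 2887.54
r = -307.41 / √(461.34 × 2887.54) = -307.41 / 1154.1827 ≈ -0.266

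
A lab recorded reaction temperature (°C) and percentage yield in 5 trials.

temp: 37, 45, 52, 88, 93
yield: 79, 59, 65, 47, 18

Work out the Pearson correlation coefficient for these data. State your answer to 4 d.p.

n = 5, Σx = 315, Σy = 268, Σx² = 22491, Σy² = 16480, Σxy = 14768
nΣxy − ΣxΣy = 73840 − 84420 = -10580
nΣx² − (Σx)² = 112455 − 99225 = 13230; nΣy² − (Σy)² = 82400 − 71824 = 10576
r = -10580 / √(13230 × 10576) = -10580 / 11828.7988 ≈ -0.8944

-0.8944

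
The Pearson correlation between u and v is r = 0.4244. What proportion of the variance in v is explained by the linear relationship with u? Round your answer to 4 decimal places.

r² = (0.4244)² = 0.1801

0.1801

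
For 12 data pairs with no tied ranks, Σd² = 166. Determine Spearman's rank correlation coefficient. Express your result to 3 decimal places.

ρ = 1 − 6Σd² / [n(n²−1)] = 1 − 6×166 / (12×143)
  = 1 − 996/1716 = 1 − 0.5804 ≈ 0.420

0.420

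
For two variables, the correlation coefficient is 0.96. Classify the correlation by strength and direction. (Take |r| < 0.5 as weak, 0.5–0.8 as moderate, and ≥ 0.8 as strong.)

r = 0.96 > 0 so the relationship is positive.
|r| = 0.96, which falls in the strong range.

strong positive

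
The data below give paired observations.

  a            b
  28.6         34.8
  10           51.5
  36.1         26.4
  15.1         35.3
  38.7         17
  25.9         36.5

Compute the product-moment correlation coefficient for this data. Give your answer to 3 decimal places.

n = 6, Σa = 154.4, Σb = 201.5, Σa² = 4617.68, Σb² = 7427.59, Σab = 4599.6
nΣab − ΣaΣb = 27597.6 − 31111.6 = -3514
nΣa² − (Σa)² = 27706.08 − 23839.36 = 3866.72; nΣb² − (Σb)² = 44565.54 − 40602.25 = 3963.29
r = -3514 / √(3866.72 × 3963.29) = -3514 / 3914.7072 ≈ -0.898

-0.898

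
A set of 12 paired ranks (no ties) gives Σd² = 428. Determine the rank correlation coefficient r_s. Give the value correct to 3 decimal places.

-0.497

ρ = 1 − 6Σd² / [n(n²−1)] = 1 − 6×428 / (12×143)
  = 1 − 2568/1716 = 1 − 1.4965 ≈ -0.497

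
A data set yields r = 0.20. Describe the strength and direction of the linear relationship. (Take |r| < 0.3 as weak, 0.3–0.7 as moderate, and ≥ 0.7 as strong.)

weak positive

r = 0.20 > 0 so the relationship is positive.
|r| = 0.20, which falls in the weak range.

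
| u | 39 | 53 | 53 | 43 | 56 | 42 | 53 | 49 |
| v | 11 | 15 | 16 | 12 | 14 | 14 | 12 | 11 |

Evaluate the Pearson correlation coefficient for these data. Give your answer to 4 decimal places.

n = 8, Σu = 388, Σv = 105, Σu² = 19098, Σv² = 1403, Σuv = 5135
nΣuv − ΣuΣv = 41080 − 40740 = 340
nΣu² − (Σu)² = 152784 − 150544 = 2240; nΣv² − (Σv)² = 11224 − 11025 = 199
r = 340 / √(2240 × 199) = 340 / 667.6526 ≈ 0.5092

0.5092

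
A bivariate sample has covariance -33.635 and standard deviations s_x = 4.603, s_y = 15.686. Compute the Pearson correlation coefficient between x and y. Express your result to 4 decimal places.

-0.4658

r = Cov(x,y) / (s_x · s_y) = -33.635 / (4.603 × 15.686)
  = -33.635 / 72.2027 ≈ -0.4658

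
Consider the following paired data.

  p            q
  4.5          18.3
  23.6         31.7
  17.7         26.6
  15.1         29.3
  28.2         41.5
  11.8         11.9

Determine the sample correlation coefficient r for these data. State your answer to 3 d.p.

0.856

n = 6, Σp = 100.9, Σq = 159.3, Σp² = 2052.99, Σq² = 4769.69, Σpq = 3054.44
nΣpq − ΣpΣq = 18326.64 − 16073.37 = 2253.27
nΣp² − (Σp)² = 12317.94 − 10180.81 = 2137.13; nΣq² − (Σq)² = 28618.14 − 25376.49 = 3241.65
r = 2253.27 / √(2137.13 × 3241.65) = 2253.27 / 2632.0766 ≈ 0.856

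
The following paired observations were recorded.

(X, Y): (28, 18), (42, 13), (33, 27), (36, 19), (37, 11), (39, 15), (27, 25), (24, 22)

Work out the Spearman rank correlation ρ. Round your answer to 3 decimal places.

Rank X: 3, 8, 4, 5, 6, 7, 2, 1
Rank Y: 4, 2, 8, 5, 1, 3, 7, 6
d = rank(X) − rank(Y): -1, 6, -4, 0, 5, 4, -5, -5; Σd² = 144
ρ = 1 − 6Σd² / [n(n²−1)] = 1 − 6×144 / (8×63) = 1 − 864/504 ≈ -0.714

-0.714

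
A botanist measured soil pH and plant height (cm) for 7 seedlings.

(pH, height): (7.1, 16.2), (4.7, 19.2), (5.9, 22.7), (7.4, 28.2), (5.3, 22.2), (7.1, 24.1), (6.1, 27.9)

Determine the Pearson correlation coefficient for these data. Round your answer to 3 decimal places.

0.269

n = 7, Σx = 43.6, Σy = 160.5, Σx² = 277.78, Σy² = 3793.67, Σxy = 1006.83
nΣxy − ΣxΣy = 7047.81 − 6997.8 = 50.01
nΣx² − (Σx)² = 1944.46 − 1900.96 = 43.5; nΣy² − (Σy)² = 26555.69 − 25760.25 = 795.44
r = 50.01 / √(43.5 × 795.44) = 50.01 / 186.0152 ≈ 0.269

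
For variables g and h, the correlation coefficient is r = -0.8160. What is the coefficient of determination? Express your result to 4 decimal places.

0.6659

r² = (-0.8160)² = 0.6659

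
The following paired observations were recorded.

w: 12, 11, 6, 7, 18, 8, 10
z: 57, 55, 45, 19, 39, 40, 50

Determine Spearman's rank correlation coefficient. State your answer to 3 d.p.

0.321

Rank w: 6, 5, 1, 2, 7, 3, 4
Rank z: 7, 6, 4, 1, 2, 3, 5
d = rank(w) − rank(z): -1, -1, -3, 1, 5, 0, -1; Σd² = 38
ρ = 1 − 6Σd² / [n(n²−1)] = 1 − 6×38 / (7×48) = 1 − 228/336 ≈ 0.321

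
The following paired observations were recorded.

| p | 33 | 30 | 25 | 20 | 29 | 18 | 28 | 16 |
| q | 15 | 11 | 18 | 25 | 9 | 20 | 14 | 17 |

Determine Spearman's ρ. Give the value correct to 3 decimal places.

Rank p: 8, 7, 4, 3, 6, 2, 5, 1
Rank q: 4, 2, 6, 8, 1, 7, 3, 5
d = rank(p) − rank(q): 4, 5, -2, -5, 5, -5, 2, -4; Σd² = 140
ρ = 1 − 6Σd² / [n(n²−1)] = 1 − 6×140 / (8×63) = 1 − 840/504 ≈ -0.667

-0.667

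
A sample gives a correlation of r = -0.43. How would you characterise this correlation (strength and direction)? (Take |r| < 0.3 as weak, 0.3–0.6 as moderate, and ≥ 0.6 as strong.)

r = -0.43 < 0 so the relationship is negative.
|r| = 0.43, which falls in the moderate range.

moderate negative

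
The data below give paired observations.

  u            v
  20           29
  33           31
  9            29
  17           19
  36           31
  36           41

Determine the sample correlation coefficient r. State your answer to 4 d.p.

n = 6, Σu = 151, Σv = 180, Σu² = 4451, Σv² = 5646, Σuv = 4779
nΣuv − ΣuΣv = 28674 − 27180 = 1494
nΣu² − (Σu)² = 26706 − 22801 = 3905; nΣv² − (Σv)² = 33876 − 32400 = 1476
r = 1494 / √(3905 × 1476) = 1494 / 2400.7874 ≈ 0.6223

0.6223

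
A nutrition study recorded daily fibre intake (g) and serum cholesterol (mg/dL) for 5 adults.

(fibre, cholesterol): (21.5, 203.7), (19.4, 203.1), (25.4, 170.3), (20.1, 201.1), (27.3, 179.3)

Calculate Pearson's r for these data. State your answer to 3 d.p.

n = 5, Σx = 113.7, Σy = 957.5, Σx² = 2633.07, Σy² = 184335.09, Σxy = 21582.31
nΣxy − ΣxΣy = 107911.55 − 108867.75 = -956.2
nΣx² − (Σx)² = 13165.35 − 12927.69 = 237.66; nΣy² − (Σy)² = 921675.45 − 916806.25 = 4869.2
r = -956.2 / √(237.66 × 4869.2) = -956.2 / 1075.7388 ≈ -0.889

-0.889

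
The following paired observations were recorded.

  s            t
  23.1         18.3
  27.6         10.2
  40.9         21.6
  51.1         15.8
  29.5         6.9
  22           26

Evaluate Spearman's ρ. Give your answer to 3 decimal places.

Rank s: 2, 3, 5, 6, 4, 1
Rank t: 4, 2, 5, 3, 1, 6
d = rank(s) − rank(t): -2, 1, 0, 3, 3, -5; Σd² = 48
ρ = 1 − 6Σd² / [n(n²−1)] = 1 − 6×48 / (6×35) = 1 − 288/210 ≈ -0.371

-0.371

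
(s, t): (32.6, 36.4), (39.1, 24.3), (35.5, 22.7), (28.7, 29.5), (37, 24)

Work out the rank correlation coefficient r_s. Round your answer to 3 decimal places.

-0.500

Rank s: 2, 5, 3, 1, 4
Rank t: 5, 3, 1, 4, 2
d = rank(s) − rank(t): -3, 2, 2, -3, 2; Σd² = 30
ρ = 1 − 6Σd² / [n(n²−1)] = 1 − 6×30 / (5×24) = 1 − 180/120 ≈ -0.500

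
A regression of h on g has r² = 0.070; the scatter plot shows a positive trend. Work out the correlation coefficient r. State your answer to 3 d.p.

0.265

|r| = √0.070 = 0.265
The association is positive, so r = 0.265.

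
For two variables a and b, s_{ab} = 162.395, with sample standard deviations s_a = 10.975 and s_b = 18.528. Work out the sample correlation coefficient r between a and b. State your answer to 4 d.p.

r = Cov(a,b) / (s_a · s_b) = 162.395 / (10.975 × 18.528)
  = 162.395 / 203.3448 ≈ 0.7986

0.7986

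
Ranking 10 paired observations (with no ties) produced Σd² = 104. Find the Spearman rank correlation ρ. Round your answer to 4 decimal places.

ρ = 1 − 6Σd² / [n(n²−1)] = 1 − 6×104 / (10×99)
  = 1 − 624/990 = 1 − 0.63030 ≈ 0.3697

0.3697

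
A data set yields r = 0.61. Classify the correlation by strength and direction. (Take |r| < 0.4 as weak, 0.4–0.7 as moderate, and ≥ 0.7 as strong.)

moderate positive

r = 0.61 > 0 so the relationship is positive.
|r| = 0.61, which falls in the moderate range.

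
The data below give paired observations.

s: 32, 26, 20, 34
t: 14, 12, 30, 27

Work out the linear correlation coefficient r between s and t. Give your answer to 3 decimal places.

-0.267

n = 4, Σs = 112, Σt = 83, Σs² = 3256, Σt² = 1969, Σst = 2278
nΣst − ΣsΣt = 9112 − 9296 = -184
nΣs² − (Σs)² = 13024 − 12544 = 480; nΣt² − (Σt)² = 7876 − 6889 = 987
r = -184 / √(480 × 987) = -184 / 688.3023 ≈ -0.267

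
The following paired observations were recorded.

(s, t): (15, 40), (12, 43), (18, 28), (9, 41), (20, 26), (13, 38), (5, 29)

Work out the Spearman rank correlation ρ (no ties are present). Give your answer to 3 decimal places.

Rank s: 5, 3, 6, 2, 7, 4, 1
Rank t: 5, 7, 2, 6, 1, 4, 3
d = rank(s) − rank(t): 0, -4, 4, -4, 6, 0, -2; Σd² = 88
ρ = 1 − 6Σd² / [n(n²−1)] = 1 − 6×88 / (7×48) = 1 − 528/336 ≈ -0.571

-0.571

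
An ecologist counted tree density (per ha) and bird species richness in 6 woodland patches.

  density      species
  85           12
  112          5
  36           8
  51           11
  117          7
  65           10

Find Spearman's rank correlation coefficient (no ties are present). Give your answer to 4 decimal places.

-0.4286

Rank density: 4, 5, 1, 2, 6, 3
Rank species: 6, 1, 3, 5, 2, 4
d = rank(density) − rank(species): -2, 4, -2, -3, 4, -1; Σd² = 50
ρ = 1 − 6Σd² / [n(n²−1)] = 1 − 6×50 / (6×35) = 1 − 300/210 ≈ -0.4286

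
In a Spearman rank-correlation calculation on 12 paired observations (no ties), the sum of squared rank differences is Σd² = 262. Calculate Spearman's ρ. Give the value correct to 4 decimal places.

ρ = 1 − 6Σd² / [n(n²−1)] = 1 − 6×262 / (12×143)
  = 1 − 1572/1716 = 1 − 0.91608 ≈ 0.0839

0.0839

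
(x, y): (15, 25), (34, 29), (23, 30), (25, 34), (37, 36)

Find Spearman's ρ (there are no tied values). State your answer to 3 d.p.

Rank x: 1, 4, 2, 3, 5
Rank y: 1, 2, 3, 4, 5
d = rank(x) − rank(y): 0, 2, -1, -1, 0; Σd² = 6
ρ = 1 − 6Σd² / [n(n²−1)] = 1 − 6×6 / (5×24) = 1 − 36/120 ≈ 0.700

0.700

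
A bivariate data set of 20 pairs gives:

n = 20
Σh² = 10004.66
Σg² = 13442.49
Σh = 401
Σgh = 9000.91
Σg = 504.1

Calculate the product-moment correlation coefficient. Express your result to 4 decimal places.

r = (nΣgh − ΣgΣh) / √[(nΣg² − (Σg)²)(nΣh² − (Σh)²)]
Numerator: 20×9000.91 − 504.1×401 = -22125.9
Denominator: √[(268849.8 − 254116.81)(200093.2 − 160801)] = √[14732.99 × 39292.2] = 24060.1660
r = -22125.9 / 24060.1660 ≈ -0.9196

-0.9196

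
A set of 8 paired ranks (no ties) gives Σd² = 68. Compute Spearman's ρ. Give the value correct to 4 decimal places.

0.1905

ρ = 1 − 6Σd² / [n(n²−1)] = 1 − 6×68 / (8×63)
  = 1 − 408/504 = 1 − 0.80952 ≈ 0.1905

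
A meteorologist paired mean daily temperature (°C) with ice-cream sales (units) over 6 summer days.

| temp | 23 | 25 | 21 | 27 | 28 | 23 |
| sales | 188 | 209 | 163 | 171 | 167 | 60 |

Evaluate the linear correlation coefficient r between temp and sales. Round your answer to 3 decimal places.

0.253

n = 6, Σx = 147, Σy = 958, Σx² = 3637, Σy² = 166324, Σxy = 23645
nΣxy − ΣxΣy = 141870 − 140826 = 1044
nΣx² − (Σx)² = 21822 − 21609 = 213; nΣy² − (Σy)² = 997944 − 917764 = 80180
r = 1044 / √(213 × 80180) = 1044 / 4132.5948 ≈ 0.253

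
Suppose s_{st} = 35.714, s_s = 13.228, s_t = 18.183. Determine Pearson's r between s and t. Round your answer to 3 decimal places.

0.148

r = Cov(s,t) / (s_s · s_t) = 35.714 / (13.228 × 18.183)
  = 35.714 / 240.5247 ≈ 0.148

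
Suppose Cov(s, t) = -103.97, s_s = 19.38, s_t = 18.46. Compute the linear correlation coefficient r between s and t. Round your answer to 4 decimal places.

-0.2906

r = Cov(s,t) / (s_s · s_t) = -103.97 / (19.38 × 18.46)
  = -103.97 / 357.7548 ≈ -0.2906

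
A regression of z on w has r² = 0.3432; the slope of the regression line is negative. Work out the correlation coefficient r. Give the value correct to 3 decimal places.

|r| = √0.3432 = 0.586
The association is negative, so r = −0.586.

-0.586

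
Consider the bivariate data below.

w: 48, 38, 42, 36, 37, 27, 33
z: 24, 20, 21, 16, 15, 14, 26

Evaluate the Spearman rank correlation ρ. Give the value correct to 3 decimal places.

Rank w: 7, 5, 6, 3, 4, 1, 2
Rank z: 6, 4, 5, 3, 2, 1, 7
d = rank(w) − rank(z): 1, 1, 1, 0, 2, 0, -5; Σd² = 32
ρ = 1 − 6Σd² / [n(n²−1)] = 1 − 6×32 / (7×48) = 1 − 192/336 ≈ 0.429

0.429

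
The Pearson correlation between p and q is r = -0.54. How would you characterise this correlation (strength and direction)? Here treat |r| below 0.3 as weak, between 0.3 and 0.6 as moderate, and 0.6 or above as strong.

moderate negative

r = -0.54 < 0 so the relationship is negative.
|r| = 0.54, which falls in the moderate range.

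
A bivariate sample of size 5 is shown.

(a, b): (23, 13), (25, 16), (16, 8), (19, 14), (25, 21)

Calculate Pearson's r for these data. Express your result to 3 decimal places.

n = 5, Σa = 108, Σb = 72, Σa² = 2396, Σb² = 1126, Σab = 1618
nΣab − ΣaΣb = 8090 − 7776 = 314
nΣa² − (Σa)² = 11980 − 11664 = 316; nΣb² − (Σb)² = 5630 − 5184 = 446
r = 314 / √(316 × 446) = 314 / 375.4144 ≈ 0.836

0.836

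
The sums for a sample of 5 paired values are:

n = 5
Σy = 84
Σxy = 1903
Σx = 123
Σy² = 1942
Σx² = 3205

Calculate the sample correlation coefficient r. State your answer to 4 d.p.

-0.5298

r = (nΣxy − ΣxΣy) / √[(nΣx² − (Σx)²)(nΣy² − (Σy)²)]
Numerator: 5×1903 − 123×84 = -817
Denominator: √[(16025 − 15129)(9710 − 7056)] = √[896 × 2654] = 1542.0713
r = -817 / 1542.0713 ≈ -0.5298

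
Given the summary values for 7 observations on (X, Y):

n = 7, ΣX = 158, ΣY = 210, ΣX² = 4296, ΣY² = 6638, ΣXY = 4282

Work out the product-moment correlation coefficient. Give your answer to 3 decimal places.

r = (nΣXY − ΣXΣY) / √[(nΣX² − (ΣX)²)(nΣY² − (ΣY)²)]
Numerator: 7×4282 − 158×210 = -3206
Denominator: √[(30072 − 24964)(46466 − 44100)] = √[5108 × 2366] = 3476.4246
r = -3206 / 3476.4246 ≈ -0.922

-0.922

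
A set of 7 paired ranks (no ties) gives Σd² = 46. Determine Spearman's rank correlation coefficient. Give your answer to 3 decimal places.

0.179

ρ = 1 − 6Σd² / [n(n²−1)] = 1 − 6×46 / (7×48)
  = 1 − 276/336 = 1 − 0.8214 ≈ 0.179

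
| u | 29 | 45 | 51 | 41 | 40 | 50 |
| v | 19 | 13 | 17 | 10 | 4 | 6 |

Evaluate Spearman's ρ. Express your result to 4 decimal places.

Rank u: 1, 4, 6, 3, 2, 5
Rank v: 6, 4, 5, 3, 1, 2
d = rank(u) − rank(v): -5, 0, 1, 0, 1, 3; Σd² = 36
ρ = 1 − 6Σd² / [n(n²−1)] = 1 − 6×36 / (6×35) = 1 − 216/210 ≈ -0.0286

-0.0286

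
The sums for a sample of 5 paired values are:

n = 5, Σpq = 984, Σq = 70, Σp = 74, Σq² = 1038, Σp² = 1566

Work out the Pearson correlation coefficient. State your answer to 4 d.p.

-0.3147

r = (nΣpq − ΣpΣq) / √[(nΣp² − (Σp)²)(nΣq² − (Σq)²)]
Numerator: 5×984 − 74×70 = -260
Denominator: √[(7830 − 5476)(5190 − 4900)] = √[2354 × 290] = 826.2324
r = -260 / 826.2324 ≈ -0.3147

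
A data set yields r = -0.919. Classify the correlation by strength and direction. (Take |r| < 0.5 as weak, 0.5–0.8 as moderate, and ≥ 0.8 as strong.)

strong negative

r = -0.919 < 0 so the relationship is negative.
|r| = 0.919, which falls in the strong range.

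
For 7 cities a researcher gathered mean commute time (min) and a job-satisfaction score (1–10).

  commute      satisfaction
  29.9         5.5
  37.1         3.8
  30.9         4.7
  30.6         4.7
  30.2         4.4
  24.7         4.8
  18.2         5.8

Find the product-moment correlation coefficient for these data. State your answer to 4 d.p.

-0.8081

n = 7, Σx = 201.6, Σy = 33.7, Σx² = 6014.96, Σy² = 164.91, Σxy = 951.48
nΣxy − ΣxΣy = 6660.36 − 6793.92 = -133.56
nΣx² − (Σx)² = 42104.72 − 40642.56 = 1462.16; nΣy² − (Σy)² = 1154.37 − 1135.69 = 18.68
r = -133.56 / √(1462.16 × 18.68) = -133.56 / 165.2669 ≈ -0.8081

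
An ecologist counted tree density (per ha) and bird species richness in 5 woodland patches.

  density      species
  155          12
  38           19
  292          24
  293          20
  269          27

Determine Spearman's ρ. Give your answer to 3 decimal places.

0.500

Rank density: 2, 1, 4, 5, 3
Rank species: 1, 2, 4, 3, 5
d = rank(density) − rank(species): 1, -1, 0, 2, -2; Σd² = 10
ρ = 1 − 6Σd² / [n(n²−1)] = 1 − 6×10 / (5×24) = 1 − 60/120 ≈ 0.500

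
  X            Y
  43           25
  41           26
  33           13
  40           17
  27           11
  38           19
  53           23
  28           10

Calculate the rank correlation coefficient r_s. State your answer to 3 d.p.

Rank X: 7, 6, 3, 5, 1, 4, 8, 2
Rank Y: 7, 8, 3, 4, 2, 5, 6, 1
d = rank(X) − rank(Y): 0, -2, 0, 1, -1, -1, 2, 1; Σd² = 12
ρ = 1 − 6Σd² / [n(n²−1)] = 1 − 6×12 / (8×63) = 1 − 72/504 ≈ 0.857

0.857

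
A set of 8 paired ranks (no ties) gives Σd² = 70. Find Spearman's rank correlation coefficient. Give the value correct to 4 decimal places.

ρ = 1 − 6Σd² / [n(n²−1)] = 1 − 6×70 / (8×63)
  = 1 − 420/504 = 1 − 0.83333 ≈ 0.1667

0.1667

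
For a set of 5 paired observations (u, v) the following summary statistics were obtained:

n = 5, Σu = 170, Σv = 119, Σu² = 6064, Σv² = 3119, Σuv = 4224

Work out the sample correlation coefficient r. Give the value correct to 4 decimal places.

0.6237

r = (nΣuv − ΣuΣv) / √[(nΣu² − (Σu)²)(nΣv² − (Σv)²)]
Numerator: 5×4224 − 170×119 = 890
Denominator: √[(30320 − 28900)(15595 − 14161)] = √[1420 × 1434] = 1426.9828
r = 890 / 1426.9828 ≈ 0.6237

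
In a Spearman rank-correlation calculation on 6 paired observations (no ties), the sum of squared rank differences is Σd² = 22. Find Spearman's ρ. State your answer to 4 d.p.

0.3714

ρ = 1 − 6Σd² / [n(n²−1)] = 1 − 6×22 / (6×35)
  = 1 − 132/210 = 1 − 0.62857 ≈ 0.3714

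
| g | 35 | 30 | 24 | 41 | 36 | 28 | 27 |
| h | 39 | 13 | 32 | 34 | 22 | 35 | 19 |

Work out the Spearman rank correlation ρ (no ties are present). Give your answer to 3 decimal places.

0.214

Rank g: 5, 4, 1, 7, 6, 3, 2
Rank h: 7, 1, 4, 5, 3, 6, 2
d = rank(g) − rank(h): -2, 3, -3, 2, 3, -3, 0; Σd² = 44
ρ = 1 − 6Σd² / [n(n²−1)] = 1 − 6×44 / (7×48) = 1 − 264/336 ≈ 0.214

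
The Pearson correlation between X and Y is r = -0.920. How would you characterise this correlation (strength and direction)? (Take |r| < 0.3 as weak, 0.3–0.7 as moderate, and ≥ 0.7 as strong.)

r = -0.920 < 0 so the relationship is negative.
|r| = 0.920, which falls in the strong range.

strong negative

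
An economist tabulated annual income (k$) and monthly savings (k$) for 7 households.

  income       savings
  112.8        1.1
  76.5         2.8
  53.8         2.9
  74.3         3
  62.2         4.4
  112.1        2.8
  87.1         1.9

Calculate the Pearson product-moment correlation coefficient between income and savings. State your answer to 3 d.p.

n = 7, Σx = 578.8, Σy = 18.9, Σx² = 51012.68, Σy² = 57.27, Σxy = 1470.25
nΣxy − ΣxΣy = 10291.75 − 10939.32 = -647.57
nΣx² − (Σx)² = 357088.76 − 335009.44 = 22079.32; nΣy² − (Σy)² = 400.89 − 357.21 = 43.68
r = -647.57 / √(22079.32 × 43.68) = -647.57 / 982.0513 ≈ -0.659

-0.659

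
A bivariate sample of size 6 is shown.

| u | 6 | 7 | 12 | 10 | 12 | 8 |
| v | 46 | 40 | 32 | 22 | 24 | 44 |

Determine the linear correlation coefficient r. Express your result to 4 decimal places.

-0.8122

n = 6, Σu = 55, Σv = 208, Σu² = 537, Σv² = 7736, Σuv = 1800
nΣuv − ΣuΣv = 10800 − 11440 = -640
nΣu² − (Σu)² = 3222 − 3025 = 197; nΣv² − (Σv)² = 46416 − 43264 = 3152
r = -640 / √(197 × 3152) = -640 / 788.0000 ≈ -0.8122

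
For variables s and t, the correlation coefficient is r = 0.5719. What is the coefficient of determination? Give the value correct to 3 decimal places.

r² = (0.5719)² = 0.327

0.327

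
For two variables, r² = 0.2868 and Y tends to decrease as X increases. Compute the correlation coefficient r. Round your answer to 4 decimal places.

|r| = √0.2868 = 0.5355
The association is negative, so r = −0.5355.

-0.5355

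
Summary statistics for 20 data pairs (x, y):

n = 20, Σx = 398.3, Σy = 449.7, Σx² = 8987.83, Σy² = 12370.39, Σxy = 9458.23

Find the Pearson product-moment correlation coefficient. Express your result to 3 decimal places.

r = (nΣxy − ΣxΣy) / √[(nΣx² − (Σx)²)(nΣy² − (Σy)²)]
Numerator: 20×9458.23 − 398.3×449.7 = 10049.09
Denominator: √[(179756.6 − 158642.89)(247407.8 − 202230.09)] = √[21113.71 × 45177.71] = 30884.7708
r = 10049.09 / 30884.7708 ≈ 0.325

0.325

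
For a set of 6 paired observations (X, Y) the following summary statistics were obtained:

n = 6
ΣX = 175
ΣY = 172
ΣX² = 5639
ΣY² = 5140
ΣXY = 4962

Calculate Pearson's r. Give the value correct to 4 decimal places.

r = (nΣXY − ΣXΣY) / √[(nΣX² − (ΣX)²)(nΣY² − (ΣY)²)]
Numerator: 6×4962 − 175×172 = -328
Denominator: √[(33834 − 30625)(30840 − 29584)] = √[3209 × 1256] = 2007.6115
r = -328 / 2007.6115 ≈ -0.1634

-0.1634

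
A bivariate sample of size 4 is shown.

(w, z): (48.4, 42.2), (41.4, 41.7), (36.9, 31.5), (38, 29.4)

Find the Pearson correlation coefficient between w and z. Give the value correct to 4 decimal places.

0.8283

n = 4, Σw = 164.7, Σz = 144.8, Σw² = 6862.13, Σz² = 5376.34, Σwz = 6048.41
nΣwz − ΣwΣz = 24193.64 − 23848.56 = 345.08
nΣw² − (Σw)² = 27448.52 − 27126.09 = 322.43; nΣz² − (Σz)² = 21505.36 − 20967.04 = 538.32
r = 345.08 / √(322.43 × 538.32) = 345.08 / 416.6180 ≈ 0.8283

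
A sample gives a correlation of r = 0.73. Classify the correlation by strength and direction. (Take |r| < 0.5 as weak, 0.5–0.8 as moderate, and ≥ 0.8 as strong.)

moderate positive

r = 0.73 > 0 so the relationship is positive.
|r| = 0.73, which falls in the moderate range.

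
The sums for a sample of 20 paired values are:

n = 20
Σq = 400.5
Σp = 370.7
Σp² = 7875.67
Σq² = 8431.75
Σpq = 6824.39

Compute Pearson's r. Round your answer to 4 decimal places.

-0.9311

r = (nΣpq − ΣpΣq) / √[(nΣp² − (Σp)²)(nΣq² − (Σq)²)]
Numerator: 20×6824.39 − 370.7×400.5 = -11977.55
Denominator: √[(157513.4 − 137418.49)(168635 − 160400.25)] = √[20094.91 × 8234.75] = 12863.7693
r = -11977.55 / 12863.7693 ≈ -0.9311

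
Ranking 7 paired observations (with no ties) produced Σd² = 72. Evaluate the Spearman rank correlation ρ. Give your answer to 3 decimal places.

-0.286

ρ = 1 − 6Σd² / [n(n²−1)] = 1 − 6×72 / (7×48)
  = 1 − 432/336 = 1 − 1.2857 ≈ -0.286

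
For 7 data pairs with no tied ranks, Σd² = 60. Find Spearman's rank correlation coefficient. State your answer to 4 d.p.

-0.0714

ρ = 1 − 6Σd² / [n(n²−1)] = 1 − 6×60 / (7×48)
  = 1 − 360/336 = 1 − 1.07143 ≈ -0.0714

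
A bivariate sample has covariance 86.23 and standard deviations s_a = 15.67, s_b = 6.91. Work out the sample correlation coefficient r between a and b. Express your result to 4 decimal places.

r = Cov(a,b) / (s_a · s_b) = 86.23 / (15.67 × 6.91)
  = 86.23 / 108.2797 ≈ 0.7964

0.7964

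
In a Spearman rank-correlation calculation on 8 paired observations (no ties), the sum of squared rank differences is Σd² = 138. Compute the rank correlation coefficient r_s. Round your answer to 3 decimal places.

ρ = 1 − 6Σd² / [n(n²−1)] = 1 − 6×138 / (8×63)
  = 1 − 828/504 = 1 − 1.6429 ≈ -0.643

-0.643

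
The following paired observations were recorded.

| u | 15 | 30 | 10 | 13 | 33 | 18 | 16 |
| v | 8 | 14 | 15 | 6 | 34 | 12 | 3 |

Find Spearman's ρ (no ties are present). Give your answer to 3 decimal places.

Rank u: 3, 6, 1, 2, 7, 5, 4
Rank v: 3, 5, 6, 2, 7, 4, 1
d = rank(u) − rank(v): 0, 1, -5, 0, 0, 1, 3; Σd² = 36
ρ = 1 − 6Σd² / [n(n²−1)] = 1 − 6×36 / (7×48) = 1 − 216/336 ≈ 0.357

0.357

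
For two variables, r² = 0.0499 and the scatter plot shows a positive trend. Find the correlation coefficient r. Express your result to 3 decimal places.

|r| = √0.0499 = 0.223
The association is positive, so r = 0.223.

0.223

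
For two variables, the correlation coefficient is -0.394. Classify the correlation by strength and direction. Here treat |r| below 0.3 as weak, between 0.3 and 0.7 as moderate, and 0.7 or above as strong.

moderate negative

r = -0.394 < 0 so the relationship is negative.
|r| = 0.394, which falls in the moderate range.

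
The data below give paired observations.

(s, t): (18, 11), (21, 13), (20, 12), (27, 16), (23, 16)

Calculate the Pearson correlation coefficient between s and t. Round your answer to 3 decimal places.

0.908

n = 5, Σs = 109, Σt = 68, Σs² = 2423, Σt² = 946, Σst = 1511
nΣst − ΣsΣt = 7555 − 7412 = 143
nΣs² − (Σs)² = 12115 − 11881 = 234; nΣt² − (Σt)² = 4730 − 4624 = 106
r = 143 / √(234 × 106) = 143 / 157.4929 ≈ 0.908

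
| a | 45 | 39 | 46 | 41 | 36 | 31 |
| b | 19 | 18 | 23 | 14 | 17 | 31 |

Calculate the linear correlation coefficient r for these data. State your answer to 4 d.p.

-0.4575

n = 6, Σa = 238, Σb = 122, Σa² = 9600, Σb² = 2660, Σab = 4762
nΣab − ΣaΣb = 28572 − 29036 = -464
nΣa² − (Σa)² = 57600 − 56644 = 956; nΣb² − (Σb)² = 15960 − 14884 = 1076
r = -464 / √(956 × 1076) = -464 / 1014.2268 ≈ -0.4575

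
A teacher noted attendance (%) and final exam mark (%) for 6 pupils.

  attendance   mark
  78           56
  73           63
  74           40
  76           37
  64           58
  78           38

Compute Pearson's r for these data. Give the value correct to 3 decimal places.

-0.476

n = 6, Σx = 443, Σy = 292, Σx² = 32845, Σy² = 14882, Σxy = 21415
nΣxy − ΣxΣy = 128490 − 129356 = -866
nΣx² − (Σx)² = 197070 − 196249 = 821; nΣy² − (Σy)² = 89292 − 85264 = 4028
r = -866 / √(821 × 4028) = -866 / 1818.5126 ≈ -0.476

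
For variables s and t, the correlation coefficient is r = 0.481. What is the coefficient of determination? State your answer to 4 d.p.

0.2314

r² = (0.481)² = 0.2314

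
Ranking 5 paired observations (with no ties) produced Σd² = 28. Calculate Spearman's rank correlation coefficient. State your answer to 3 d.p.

-0.400

ρ = 1 − 6Σd² / [n(n²−1)] = 1 − 6×28 / (5×24)
  = 1 − 168/120 = 1 − 1.4000 ≈ -0.400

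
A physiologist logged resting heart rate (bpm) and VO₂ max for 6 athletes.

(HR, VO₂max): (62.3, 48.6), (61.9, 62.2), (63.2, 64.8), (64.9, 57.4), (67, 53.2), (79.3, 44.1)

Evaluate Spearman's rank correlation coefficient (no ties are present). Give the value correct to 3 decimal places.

Rank HR: 2, 1, 3, 4, 5, 6
Rank VO₂max: 2, 5, 6, 4, 3, 1
d = rank(HR) − rank(VO₂max): 0, -4, -3, 0, 2, 5; Σd² = 54
ρ = 1 − 6Σd² / [n(n²−1)] = 1 − 6×54 / (6×35) = 1 − 324/210 ≈ -0.543

-0.543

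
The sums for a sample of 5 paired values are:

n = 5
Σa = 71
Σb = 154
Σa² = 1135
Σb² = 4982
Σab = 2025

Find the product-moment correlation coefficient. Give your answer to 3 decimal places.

-0.930

r = (nΣab − ΣaΣb) / √[(nΣa² − (Σa)²)(nΣb² − (Σb)²)]
Numerator: 5×2025 − 71×154 = -809
Denominator: √[(5675 − 5041)(24910 − 23716)] = √[634 × 1194] = 870.0552
r = -809 / 870.0552 ≈ -0.930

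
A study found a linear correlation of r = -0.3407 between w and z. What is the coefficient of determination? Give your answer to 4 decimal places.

r² = (-0.3407)² = 0.1161

0.1161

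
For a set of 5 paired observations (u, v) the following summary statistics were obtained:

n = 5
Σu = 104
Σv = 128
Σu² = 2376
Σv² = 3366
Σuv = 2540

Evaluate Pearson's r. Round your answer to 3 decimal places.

-0.888

r = (nΣuv − ΣuΣv) / √[(nΣu² − (Σu)²)(nΣv² − (Σv)²)]
Numerator: 5×2540 − 104×128 = -612
Denominator: √[(11880 − 10816)(16830 − 16384)] = √[1064 × 446] = 688.8715
r = -612 / 688.8715 ≈ -0.888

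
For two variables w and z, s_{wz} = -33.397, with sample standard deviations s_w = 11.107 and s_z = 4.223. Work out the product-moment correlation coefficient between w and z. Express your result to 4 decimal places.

r = Cov(w,z) / (s_w · s_z) = -33.397 / (11.107 × 4.223)
  = -33.397 / 46.9049 ≈ -0.7120

-0.7120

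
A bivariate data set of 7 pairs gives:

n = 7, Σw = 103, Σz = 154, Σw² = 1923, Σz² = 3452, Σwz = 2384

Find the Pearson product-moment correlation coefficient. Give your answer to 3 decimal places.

0.731

r = (nΣwz − ΣwΣz) / √[(nΣw² − (Σw)²)(nΣz² − (Σz)²)]
Numerator: 7×2384 − 103×154 = 826
Denominator: √[(13461 − 10609)(24164 − 23716)] = √[2852 × 448] = 1130.3522
r = 826 / 1130.3522 ≈ 0.731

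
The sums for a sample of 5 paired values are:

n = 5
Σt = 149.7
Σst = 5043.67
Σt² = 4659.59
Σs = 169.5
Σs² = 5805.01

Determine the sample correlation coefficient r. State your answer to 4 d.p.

-0.3045

r = (nΣst − ΣsΣt) / √[(nΣs² − (Σs)²)(nΣt² − (Σt)²)]
Numerator: 5×5043.67 − 169.5×149.7 = -155.8
Denominator: √[(29025.05 − 28730.25)(23297.95 − 22410.09)] = √[294.8 × 887.86] = 511.6064
r = -155.8 / 511.6064 ≈ -0.3045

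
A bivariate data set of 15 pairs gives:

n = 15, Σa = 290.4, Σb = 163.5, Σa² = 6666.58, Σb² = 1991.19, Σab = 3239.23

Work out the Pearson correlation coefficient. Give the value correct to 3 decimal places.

r = (nΣab − ΣaΣb) / √[(nΣa² − (Σa)²)(nΣb² − (Σb)²)]
Numerator: 15×3239.23 − 290.4×163.5 = 1108.05
Denominator: √[(99998.7 − 84332.16)(29867.85 − 26732.25)] = √[15666.54 × 3135.6] = 7008.8517
r = 1108.05 / 7008.8517 ≈ 0.158

0.158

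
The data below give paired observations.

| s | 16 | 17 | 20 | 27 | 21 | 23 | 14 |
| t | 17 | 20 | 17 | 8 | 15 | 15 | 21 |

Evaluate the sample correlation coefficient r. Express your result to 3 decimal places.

n = 7, Σs = 138, Σt = 113, Σs² = 2840, Σt² = 1933, Σst = 2122
nΣst − ΣsΣt = 14854 − 15594 = -740
nΣs² − (Σs)² = 19880 − 19044 = 836; nΣt² − (Σt)² = 13531 − 12769 = 762
r = -740 / √(836 × 762) = -740 / 798.1428 ≈ -0.927

-0.927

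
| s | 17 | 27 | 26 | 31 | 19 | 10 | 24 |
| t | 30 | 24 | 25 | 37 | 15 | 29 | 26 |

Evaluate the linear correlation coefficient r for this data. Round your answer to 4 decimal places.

0.2165

n = 7, Σs = 154, Σt = 186, Σs² = 3692, Σt² = 5212, Σst = 4154
nΣst − ΣsΣt = 29078 − 28644 = 434
nΣs² − (Σs)² = 25844 − 23716 = 2128; nΣt² − (Σt)² = 36484 − 34596 = 1888
r = 434 / √(2128 × 1888) = 434 / 2004.4111 ≈ 0.2165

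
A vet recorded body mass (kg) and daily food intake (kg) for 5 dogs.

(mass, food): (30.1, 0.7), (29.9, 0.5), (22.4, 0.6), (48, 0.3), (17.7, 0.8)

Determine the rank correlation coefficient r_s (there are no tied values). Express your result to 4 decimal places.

Rank mass: 4, 3, 2, 5, 1
Rank food: 4, 2, 3, 1, 5
d = rank(mass) − rank(food): 0, 1, -1, 4, -4; Σd² = 34
ρ = 1 − 6Σd² / [n(n²−1)] = 1 − 6×34 / (5×24) = 1 − 204/120 ≈ -0.7000

-0.7000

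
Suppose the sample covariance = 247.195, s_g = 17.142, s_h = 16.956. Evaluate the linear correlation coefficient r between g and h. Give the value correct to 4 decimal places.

0.8505

r = Cov(g,h) / (s_g · s_h) = 247.195 / (17.142 × 16.956)
  = 247.195 / 290.6598 ≈ 0.8505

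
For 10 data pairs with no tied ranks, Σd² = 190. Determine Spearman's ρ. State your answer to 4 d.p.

-0.1515

ρ = 1 − 6Σd² / [n(n²−1)] = 1 − 6×190 / (10×99)
  = 1 − 1140/990 = 1 − 1.15152 ≈ -0.1515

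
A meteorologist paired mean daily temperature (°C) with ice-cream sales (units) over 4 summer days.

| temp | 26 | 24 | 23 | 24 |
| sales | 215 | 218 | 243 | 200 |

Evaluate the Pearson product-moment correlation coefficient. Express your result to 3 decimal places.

n = 4, Σx = 97, Σy = 876, Σx² = 2357, Σy² = 192798, Σxy = 21211
nΣxy − ΣxΣy = 84844 − 84972 = -128
nΣx² − (Σx)² = 9428 − 9409 = 19; nΣy² − (Σy)² = 771192 − 767376 = 3816
r = -128 / √(19 × 3816) = -128 / 269.2657 ≈ -0.475

-0.475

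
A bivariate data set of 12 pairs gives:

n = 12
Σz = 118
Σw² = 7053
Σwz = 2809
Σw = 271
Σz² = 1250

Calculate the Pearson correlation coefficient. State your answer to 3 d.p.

r = (nΣwz − ΣwΣz) / √[(nΣw² − (Σw)²)(nΣz² − (Σz)²)]
Numerator: 12×2809 − 271×118 = 1730
Denominator: √[(84636 − 73441)(15000 − 13924)] = √[11195 × 1076] = 3470.7089
r = 1730 / 3470.7089 ≈ 0.498

0.498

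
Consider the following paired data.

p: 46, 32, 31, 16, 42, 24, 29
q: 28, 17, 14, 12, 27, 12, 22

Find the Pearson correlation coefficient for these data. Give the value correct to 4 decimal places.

0.8827

n = 7, Σp = 220, Σq = 132, Σp² = 7538, Σq² = 2770, Σpq = 4518
nΣpq − ΣpΣq = 31626 − 29040 = 2586
nΣp² − (Σp)² = 52766 − 48400 = 4366; nΣq² − (Σq)² = 19390 − 17424 = 1966
r = 2586 / √(4366 × 1966) = 2586 / 2929.7706 ≈ 0.8827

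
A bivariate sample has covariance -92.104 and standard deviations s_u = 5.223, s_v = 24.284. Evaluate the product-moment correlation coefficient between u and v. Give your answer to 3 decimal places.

r = Cov(u,v) / (s_u · s_v) = -92.104 / (5.223 × 24.284)
  = -92.104 / 126.8353 ≈ -0.726

-0.726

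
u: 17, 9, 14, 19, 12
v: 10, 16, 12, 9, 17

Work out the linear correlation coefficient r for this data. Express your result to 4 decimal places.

-0.9171

n = 5, Σu = 71, Σv = 64, Σu² = 1071, Σv² = 870, Σuv = 857
nΣuv − ΣuΣv = 4285 − 4544 = -259
nΣu² − (Σu)² = 5355 − 5041 = 314; nΣv² − (Σv)² = 4350 − 4096 = 254
r = -259 / √(314 × 254) = -259 / 282.4110 ≈ -0.9171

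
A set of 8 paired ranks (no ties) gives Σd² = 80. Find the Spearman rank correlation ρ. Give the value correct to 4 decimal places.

0.0476

ρ = 1 − 6Σd² / [n(n²−1)] = 1 − 6×80 / (8×63)
  = 1 − 480/504 = 1 − 0.95238 ≈ 0.0476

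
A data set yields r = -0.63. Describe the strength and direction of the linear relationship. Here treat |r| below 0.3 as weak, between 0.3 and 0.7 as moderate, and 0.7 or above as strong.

r = -0.63 < 0 so the relationship is negative.
|r| = 0.63, which falls in the moderate range.

moderate negative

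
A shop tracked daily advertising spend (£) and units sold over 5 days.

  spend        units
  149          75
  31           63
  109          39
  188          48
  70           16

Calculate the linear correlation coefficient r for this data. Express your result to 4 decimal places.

0.2053

n = 5, Σx = 547, Σy = 241, Σx² = 75287, Σy² = 13675, Σxy = 27523
nΣxy − ΣxΣy = 137615 − 131827 = 5788
nΣx² − (Σx)² = 376435 − 299209 = 77226; nΣy² − (Σy)² = 68375 − 58081 = 10294
r = 5788 / √(77226 × 10294) = 5788 / 28195.1138 ≈ 0.2053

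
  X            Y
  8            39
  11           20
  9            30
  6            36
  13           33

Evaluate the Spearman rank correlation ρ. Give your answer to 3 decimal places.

-0.600

Rank X: 2, 4, 3, 1, 5
Rank Y: 5, 1, 2, 4, 3
d = rank(X) − rank(Y): -3, 3, 1, -3, 2; Σd² = 32
ρ = 1 − 6Σd² / [n(n²−1)] = 1 − 6×32 / (5×24) = 1 − 192/120 ≈ -0.600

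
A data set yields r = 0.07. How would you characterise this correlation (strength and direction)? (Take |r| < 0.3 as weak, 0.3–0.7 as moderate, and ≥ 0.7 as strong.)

r = 0.07 > 0 so the relationship is positive.
|r| = 0.07, which falls in the weak range.

weak positive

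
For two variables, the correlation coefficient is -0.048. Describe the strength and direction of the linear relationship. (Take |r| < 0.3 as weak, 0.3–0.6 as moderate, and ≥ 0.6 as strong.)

weak negative

r = -0.048 < 0 so the relationship is negative.
|r| = 0.048, which falls in the weak range.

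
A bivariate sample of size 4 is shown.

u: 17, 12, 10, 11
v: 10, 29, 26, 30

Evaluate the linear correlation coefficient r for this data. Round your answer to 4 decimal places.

n = 4, Σu = 50, Σv = 95, Σu² = 654, Σv² = 2517, Σuv = 1108
nΣuv − ΣuΣv = 4432 − 4750 = -318
nΣu² − (Σu)² = 2616 − 2500 = 116; nΣv² − (Σv)² = 10068 − 9025 = 1043
r = -318 / √(116 × 1043) = -318 / 347.8333 ≈ -0.9142

-0.9142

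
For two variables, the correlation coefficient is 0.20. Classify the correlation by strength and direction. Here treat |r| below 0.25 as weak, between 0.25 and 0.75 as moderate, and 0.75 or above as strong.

r = 0.20 > 0 so the relationship is positive.
|r| = 0.20, which falls in the weak range.

weak positive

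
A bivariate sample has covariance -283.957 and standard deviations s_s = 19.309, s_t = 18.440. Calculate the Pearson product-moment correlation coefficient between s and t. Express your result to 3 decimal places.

r = Cov(s,t) / (s_s · s_t) = -283.957 / (19.309 × 18.440)
  = -283.957 / 356.0580 ≈ -0.798

-0.798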